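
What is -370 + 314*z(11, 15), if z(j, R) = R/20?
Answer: -269/2 ≈ -134.50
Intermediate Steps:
z(j, R) = R/20 (z(j, R) = R*(1/20) = R/20)
-370 + 314*z(11, 15) = -370 + 314*((1/20)*15) = -370 + 314*(3/4) = -370 + 471/2 = -269/2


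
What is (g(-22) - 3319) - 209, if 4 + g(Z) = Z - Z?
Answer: -3532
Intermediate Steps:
g(Z) = -4 (g(Z) = -4 + (Z - Z) = -4 + 0 = -4)
(g(-22) - 3319) - 209 = (-4 - 3319) - 209 = -3323 - 209 = -3532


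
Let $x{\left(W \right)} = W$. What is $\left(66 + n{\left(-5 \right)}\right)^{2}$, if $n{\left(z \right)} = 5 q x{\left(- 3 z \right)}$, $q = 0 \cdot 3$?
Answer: $4356$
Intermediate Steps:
$q = 0$
$n{\left(z \right)} = 0$ ($n{\left(z \right)} = 5 \cdot 0 \left(- 3 z\right) = 0 \left(- 3 z\right) = 0$)
$\left(66 + n{\left(-5 \right)}\right)^{2} = \left(66 + 0\right)^{2} = 66^{2} = 4356$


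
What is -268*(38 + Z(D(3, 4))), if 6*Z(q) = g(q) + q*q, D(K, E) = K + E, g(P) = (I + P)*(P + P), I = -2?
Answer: -46498/3 ≈ -15499.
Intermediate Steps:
g(P) = 2*P*(-2 + P) (g(P) = (-2 + P)*(P + P) = (-2 + P)*(2*P) = 2*P*(-2 + P))
D(K, E) = E + K
Z(q) = q**2/6 + q*(-2 + q)/3 (Z(q) = (2*q*(-2 + q) + q*q)/6 = (2*q*(-2 + q) + q**2)/6 = (q**2 + 2*q*(-2 + q))/6 = q**2/6 + q*(-2 + q)/3)
-268*(38 + Z(D(3, 4))) = -268*(38 + (4 + 3)*(-4 + 3*(4 + 3))/6) = -268*(38 + (1/6)*7*(-4 + 3*7)) = -268*(38 + (1/6)*7*(-4 + 21)) = -268*(38 + (1/6)*7*17) = -268*(38 + 119/6) = -268*347/6 = -46498/3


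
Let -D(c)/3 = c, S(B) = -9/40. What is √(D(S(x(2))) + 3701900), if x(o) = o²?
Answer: √1480760270/20 ≈ 1924.0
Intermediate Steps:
S(B) = -9/40 (S(B) = -9*1/40 = -9/40)
D(c) = -3*c
√(D(S(x(2))) + 3701900) = √(-3*(-9/40) + 3701900) = √(27/40 + 3701900) = √(148076027/40) = √1480760270/20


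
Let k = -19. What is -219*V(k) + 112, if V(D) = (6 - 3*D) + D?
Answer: -9524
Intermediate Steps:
V(D) = 6 - 2*D
-219*V(k) + 112 = -219*(6 - 2*(-19)) + 112 = -219*(6 + 38) + 112 = -219*44 + 112 = -9636 + 112 = -9524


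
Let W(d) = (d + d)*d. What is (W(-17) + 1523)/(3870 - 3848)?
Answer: 191/2 ≈ 95.500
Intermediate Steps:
W(d) = 2*d² (W(d) = (2*d)*d = 2*d²)
(W(-17) + 1523)/(3870 - 3848) = (2*(-17)² + 1523)/(3870 - 3848) = (2*289 + 1523)/22 = (578 + 1523)*(1/22) = 2101*(1/22) = 191/2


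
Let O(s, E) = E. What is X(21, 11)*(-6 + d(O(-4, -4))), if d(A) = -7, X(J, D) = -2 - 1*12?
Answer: 182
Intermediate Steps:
X(J, D) = -14 (X(J, D) = -2 - 12 = -14)
X(21, 11)*(-6 + d(O(-4, -4))) = -14*(-6 - 7) = -14*(-13) = 182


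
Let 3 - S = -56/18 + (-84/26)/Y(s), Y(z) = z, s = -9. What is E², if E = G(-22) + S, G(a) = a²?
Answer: 3283404601/13689 ≈ 2.3986e+5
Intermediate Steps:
S = 673/117 (S = 3 - (-56/18 - 84/26/(-9)) = 3 - (-56*1/18 - 84*1/26*(-⅑)) = 3 - (-28/9 - 42/13*(-⅑)) = 3 - (-28/9 + 14/39) = 3 - 1*(-322/117) = 3 + 322/117 = 673/117 ≈ 5.7521)
E = 57301/117 (E = (-22)² + 673/117 = 484 + 673/117 = 57301/117 ≈ 489.75)
E² = (57301/117)² = 3283404601/13689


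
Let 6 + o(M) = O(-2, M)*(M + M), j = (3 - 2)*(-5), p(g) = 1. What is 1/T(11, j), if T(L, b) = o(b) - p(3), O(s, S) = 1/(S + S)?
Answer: -⅙ ≈ -0.16667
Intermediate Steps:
O(s, S) = 1/(2*S)
j = -5 (j = 1*(-5) = -5)
o(M) = -5 (o(M) = -6 + (1/(2*M))*(M + M) = -6 + (1/(2*M))*(2*M) = -6 + 1 = -5)
T(L, b) = -6 (T(L, b) = -5 - 1*1 = -5 - 1 = -6)
1/T(11, j) = 1/(-6) = -⅙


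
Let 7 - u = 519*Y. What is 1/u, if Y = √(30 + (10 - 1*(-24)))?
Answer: -1/4145 ≈ -0.00024125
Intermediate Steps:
Y = 8 (Y = √(30 + (10 + 24)) = √(30 + 34) = √64 = 8)
u = -4145 (u = 7 - 519*8 = 7 - 1*4152 = 7 - 4152 = -4145)
1/u = 1/(-4145) = -1/4145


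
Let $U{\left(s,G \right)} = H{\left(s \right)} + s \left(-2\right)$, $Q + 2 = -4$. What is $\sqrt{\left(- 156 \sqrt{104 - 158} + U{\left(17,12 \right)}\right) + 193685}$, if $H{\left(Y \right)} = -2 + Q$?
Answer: $\sqrt{193643 - 468 i \sqrt{6}} \approx 440.05 - 1.303 i$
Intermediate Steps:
$Q = -6$ ($Q = -2 - 4 = -6$)
$H{\left(Y \right)} = -8$ ($H{\left(Y \right)} = -2 - 6 = -8$)
$U{\left(s,G \right)} = -8 - 2 s$ ($U{\left(s,G \right)} = -8 + s \left(-2\right) = -8 - 2 s$)
$\sqrt{\left(- 156 \sqrt{104 - 158} + U{\left(17,12 \right)}\right) + 193685} = \sqrt{\left(- 156 \sqrt{104 - 158} - 42\right) + 193685} = \sqrt{\left(- 156 \sqrt{-54} - 42\right) + 193685} = \sqrt{\left(- 156 \cdot 3 i \sqrt{6} - 42\right) + 193685} = \sqrt{\left(- 468 i \sqrt{6} - 42\right) + 193685} = \sqrt{\left(-42 - 468 i \sqrt{6}\right) + 193685} = \sqrt{193643 - 468 i \sqrt{6}}$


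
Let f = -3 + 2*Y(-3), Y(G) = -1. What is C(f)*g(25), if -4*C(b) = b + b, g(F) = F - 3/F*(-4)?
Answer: 637/10 ≈ 63.700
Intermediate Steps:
g(F) = F + 12/F
f = -5 (f = -3 + 2*(-1) = -3 - 2 = -5)
C(b) = -b/2 (C(b) = -(b + b)/4 = -b/2)
C(f)*g(25) = (-½*(-5))*(25 + 12/25) = 5*(25 + 12*(1/25))/2 = 5*(25 + 12/25)/2 = (5/2)*(637/25) = 637/10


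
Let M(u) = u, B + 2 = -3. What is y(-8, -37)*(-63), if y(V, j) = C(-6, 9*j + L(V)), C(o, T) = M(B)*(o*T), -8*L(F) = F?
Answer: 627480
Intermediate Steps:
B = -5 (B = -2 - 3 = -5)
L(F) = -F/8
C(o, T) = -5*T*o (C(o, T) = -5*o*T = -5*T*o)
y(V, j) = 270*j - 15*V/4 (y(V, j) = -5*(9*j - V/8)*(-6) = 270*j - 15*V/4)
y(-8, -37)*(-63) = (270*(-37) - 15/4*(-8))*(-63) = (-9990 + 30)*(-63) = -9960*(-63) = 627480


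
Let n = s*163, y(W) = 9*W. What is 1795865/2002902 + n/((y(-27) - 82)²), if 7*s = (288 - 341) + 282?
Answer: 1402580007329/1480895666250 ≈ 0.94712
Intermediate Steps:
s = 229/7 (s = ((288 - 341) + 282)/7 = (-53 + 282)/7 = (⅐)*229 = 229/7 ≈ 32.714)
n = 37327/7 (n = (229/7)*163 = 37327/7 ≈ 5332.4)
1795865/2002902 + n/((y(-27) - 82)²) = 1795865/2002902 + 37327/(7*((9*(-27) - 82)²)) = 1795865*(1/2002902) + 37327/(7*((-243 - 82)²)) = 1795865/2002902 + 37327/(7*((-325)²)) = 1795865/2002902 + (37327/7)/105625 = 1795865/2002902 + (37327/7)*(1/105625) = 1795865/2002902 + 37327/739375 = 1402580007329/1480895666250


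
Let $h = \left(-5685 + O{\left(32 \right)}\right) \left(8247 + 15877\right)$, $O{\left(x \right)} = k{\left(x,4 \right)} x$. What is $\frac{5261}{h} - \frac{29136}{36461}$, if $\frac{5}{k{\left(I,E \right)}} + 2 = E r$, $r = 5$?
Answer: $- \frac{35908190989329}{44933608102940} \approx -0.79914$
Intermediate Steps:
$k{\left(I,E \right)} = \frac{5}{-2 + 5 E}$ ($k{\left(I,E \right)} = \frac{5}{-2 + E 5} = \frac{5}{-2 + 5 E}$)
$O{\left(x \right)} = \frac{5 x}{18}$ ($O{\left(x \right)} = \frac{5}{-2 + 5 \cdot 4} x = \frac{5}{-2 + 20} x = \frac{5}{18} x = 5 \cdot \frac{1}{18} x = \frac{5 x}{18}$)
$h = - \frac{1232374540}{9}$ ($h = \left(-5685 + \frac{5}{18} \cdot 32\right) \left(8247 + 15877\right) = \left(-5685 + \frac{80}{9}\right) 24124 = \left(- \frac{51085}{9}\right) 24124 = - \frac{1232374540}{9} \approx -1.3693 \cdot 10^{8}$)
$\frac{5261}{h} - \frac{29136}{36461} = \frac{5261}{- \frac{1232374540}{9}} - \frac{29136}{36461} = 5261 \left(- \frac{9}{1232374540}\right) - \frac{29136}{36461} = - \frac{47349}{1232374540} - \frac{29136}{36461} = - \frac{35908190989329}{44933608102940}$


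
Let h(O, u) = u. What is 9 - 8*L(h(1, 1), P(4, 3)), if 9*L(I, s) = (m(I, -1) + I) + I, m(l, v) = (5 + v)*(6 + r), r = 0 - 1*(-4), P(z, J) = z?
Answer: -85/3 ≈ -28.333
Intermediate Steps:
r = 4 (r = 0 + 4 = 4)
m(l, v) = 50 + 10*v (m(l, v) = (5 + v)*(6 + 4) = (5 + v)*10 = 50 + 10*v)
L(I, s) = 40/9 + 2*I/9 (L(I, s) = (((50 + 10*(-1)) + I) + I)/9 = (((50 - 10) + I) + I)/9 = ((40 + I) + I)/9 = (40 + 2*I)/9 = 40/9 + 2*I/9)
9 - 8*L(h(1, 1), P(4, 3)) = 9 - 8*(40/9 + (2/9)*1) = 9 - 8*(40/9 + 2/9) = 9 - 8*14/3 = 9 - 112/3 = -85/3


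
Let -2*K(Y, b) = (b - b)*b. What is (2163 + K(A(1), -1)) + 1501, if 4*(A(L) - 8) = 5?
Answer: 3664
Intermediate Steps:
A(L) = 37/4 (A(L) = 8 + (¼)*5 = 8 + 5/4 = 37/4)
K(Y, b) = 0 (K(Y, b) = -(b - b)*b/2 = -0*b = -½*0 = 0)
(2163 + K(A(1), -1)) + 1501 = (2163 + 0) + 1501 = 2163 + 1501 = 3664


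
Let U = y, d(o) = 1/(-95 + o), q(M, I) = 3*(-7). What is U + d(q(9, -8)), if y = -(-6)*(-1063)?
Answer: -739849/116 ≈ -6378.0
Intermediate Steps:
q(M, I) = -21
y = -6378 (y = -1*6378 = -6378)
U = -6378
U + d(q(9, -8)) = -6378 + 1/(-95 - 21) = -6378 + 1/(-116) = -6378 - 1/116 = -739849/116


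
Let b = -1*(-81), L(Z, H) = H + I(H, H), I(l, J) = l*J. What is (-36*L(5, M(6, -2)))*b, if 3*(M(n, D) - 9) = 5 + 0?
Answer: -362880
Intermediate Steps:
M(n, D) = 32/3 (M(n, D) = 9 + (5 + 0)/3 = 9 + (⅓)*5 = 9 + 5/3 = 32/3)
I(l, J) = J*l
L(Z, H) = H + H² (L(Z, H) = H + H*H = H + H²)
b = 81
(-36*L(5, M(6, -2)))*b = -384*(1 + 32/3)*81 = -384*35/3*81 = -36*1120/9*81 = -4480*81 = -362880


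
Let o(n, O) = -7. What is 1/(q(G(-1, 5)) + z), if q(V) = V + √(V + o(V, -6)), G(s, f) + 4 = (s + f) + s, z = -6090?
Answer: -6091/37100289 - 2*I*√2/37100289 ≈ -0.00016418 - 7.6237e-8*I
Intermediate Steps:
G(s, f) = -4 + f + 2*s (G(s, f) = -4 + ((s + f) + s) = -4 + ((f + s) + s) = -4 + (f + 2*s) = -4 + f + 2*s)
q(V) = V + √(-7 + V) (q(V) = V + √(V - 7) = V + √(-7 + V))
1/(q(G(-1, 5)) + z) = 1/(((-4 + 5 + 2*(-1)) + √(-7 + (-4 + 5 + 2*(-1)))) - 6090) = 1/(((-4 + 5 - 2) + √(-7 + (-4 + 5 - 2))) - 6090) = 1/((-1 + √(-7 - 1)) - 6090) = 1/((-1 + √(-8)) - 6090) = 1/((-1 + 2*I*√2) - 6090) = 1/(-6091 + 2*I*√2)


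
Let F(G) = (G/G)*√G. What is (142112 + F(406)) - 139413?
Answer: 2699 + √406 ≈ 2719.1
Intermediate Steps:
F(G) = √G (F(G) = 1*√G = √G)
(142112 + F(406)) - 139413 = (142112 + √406) - 139413 = 2699 + √406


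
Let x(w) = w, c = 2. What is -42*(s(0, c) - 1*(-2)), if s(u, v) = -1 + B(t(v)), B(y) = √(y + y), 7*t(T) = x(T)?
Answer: -42 - 12*√7 ≈ -73.749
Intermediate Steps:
t(T) = T/7
B(y) = √2*√y (B(y) = √(2*y) = √2*√y)
s(u, v) = -1 + √14*√v/7 (s(u, v) = -1 + √2*√(v/7) = -1 + √2*(√7*√v/7) = -1 + √14*√v/7)
-42*(s(0, c) - 1*(-2)) = -42*((-1 + √14*√2/7) - 1*(-2)) = -42*((-1 + 2*√7/7) + 2) = -42*(1 + 2*√7/7) = -42 - 12*√7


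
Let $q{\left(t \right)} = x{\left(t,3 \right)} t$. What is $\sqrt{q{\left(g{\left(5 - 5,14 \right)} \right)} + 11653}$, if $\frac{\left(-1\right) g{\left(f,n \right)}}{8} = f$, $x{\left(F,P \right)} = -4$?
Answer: $\sqrt{11653} \approx 107.95$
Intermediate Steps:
$g{\left(f,n \right)} = - 8 f$
$q{\left(t \right)} = - 4 t$
$\sqrt{q{\left(g{\left(5 - 5,14 \right)} \right)} + 11653} = \sqrt{- 4 \left(- 8 \left(5 - 5\right)\right) + 11653} = \sqrt{- 4 \left(\left(-8\right) 0\right) + 11653} = \sqrt{\left(-4\right) 0 + 11653} = \sqrt{0 + 11653} = \sqrt{11653}$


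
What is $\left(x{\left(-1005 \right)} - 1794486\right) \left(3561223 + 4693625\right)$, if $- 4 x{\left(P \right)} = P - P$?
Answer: $-14813209168128$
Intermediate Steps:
$x{\left(P \right)} = 0$ ($x{\left(P \right)} = - \frac{P - P}{4} = \left(- \frac{1}{4}\right) 0 = 0$)
$\left(x{\left(-1005 \right)} - 1794486\right) \left(3561223 + 4693625\right) = \left(0 - 1794486\right) \left(3561223 + 4693625\right) = \left(-1794486\right) 8254848 = -14813209168128$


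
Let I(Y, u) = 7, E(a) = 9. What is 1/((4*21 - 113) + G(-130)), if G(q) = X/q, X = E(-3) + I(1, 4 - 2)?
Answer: -65/1893 ≈ -0.034337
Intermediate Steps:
X = 16 (X = 9 + 7 = 16)
G(q) = 16/q
1/((4*21 - 113) + G(-130)) = 1/((4*21 - 113) + 16/(-130)) = 1/((84 - 113) + 16*(-1/130)) = 1/(-29 - 8/65) = 1/(-1893/65) = -65/1893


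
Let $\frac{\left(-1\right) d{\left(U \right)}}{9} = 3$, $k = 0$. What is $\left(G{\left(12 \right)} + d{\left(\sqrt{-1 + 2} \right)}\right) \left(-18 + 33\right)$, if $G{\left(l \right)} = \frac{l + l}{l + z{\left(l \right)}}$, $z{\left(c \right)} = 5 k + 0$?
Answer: $-375$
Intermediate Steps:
$z{\left(c \right)} = 0$ ($z{\left(c \right)} = 5 \cdot 0 + 0 = 0 + 0 = 0$)
$d{\left(U \right)} = -27$ ($d{\left(U \right)} = \left(-9\right) 3 = -27$)
$G{\left(l \right)} = 2$ ($G{\left(l \right)} = \frac{l + l}{l + 0} = \frac{2 l}{l} = 2$)
$\left(G{\left(12 \right)} + d{\left(\sqrt{-1 + 2} \right)}\right) \left(-18 + 33\right) = \left(2 - 27\right) \left(-18 + 33\right) = \left(-25\right) 15 = -375$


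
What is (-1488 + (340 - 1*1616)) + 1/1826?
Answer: -5047063/1826 ≈ -2764.0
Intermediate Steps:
(-1488 + (340 - 1*1616)) + 1/1826 = (-1488 + (340 - 1616)) + 1/1826 = (-1488 - 1276) + 1/1826 = -2764 + 1/1826 = -5047063/1826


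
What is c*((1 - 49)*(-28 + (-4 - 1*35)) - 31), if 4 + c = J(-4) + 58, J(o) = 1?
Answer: 175175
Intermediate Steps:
c = 55 (c = -4 + (1 + 58) = -4 + 59 = 55)
c*((1 - 49)*(-28 + (-4 - 1*35)) - 31) = 55*((1 - 49)*(-28 + (-4 - 1*35)) - 31) = 55*(-48*(-28 + (-4 - 35)) - 31) = 55*(-48*(-28 - 39) - 31) = 55*(-48*(-67) - 31) = 55*(3216 - 31) = 55*3185 = 175175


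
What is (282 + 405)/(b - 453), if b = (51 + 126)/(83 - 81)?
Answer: -458/243 ≈ -1.8848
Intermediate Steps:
b = 177/2 ≈ 88.500
(282 + 405)/(b - 453) = (282 + 405)/(177/2 - 453) = 687/(-729/2) = 687*(-2/729) = -458/243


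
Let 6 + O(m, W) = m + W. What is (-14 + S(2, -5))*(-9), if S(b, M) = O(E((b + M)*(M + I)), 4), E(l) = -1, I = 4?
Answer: 153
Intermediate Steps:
O(m, W) = -6 + W + m (O(m, W) = -6 + (m + W) = -6 + (W + m) = -6 + W + m)
S(b, M) = -3 (S(b, M) = -6 + 4 - 1 = -3)
(-14 + S(2, -5))*(-9) = (-14 - 3)*(-9) = -17*(-9) = 153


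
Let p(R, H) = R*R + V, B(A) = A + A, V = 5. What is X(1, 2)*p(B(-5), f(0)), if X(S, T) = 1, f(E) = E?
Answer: 105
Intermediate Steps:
B(A) = 2*A
p(R, H) = 5 + R**2 (p(R, H) = R*R + 5 = R**2 + 5 = 5 + R**2)
X(1, 2)*p(B(-5), f(0)) = 1*(5 + (2*(-5))**2) = 1*(5 + (-10)**2) = 1*(5 + 100) = 1*105 = 105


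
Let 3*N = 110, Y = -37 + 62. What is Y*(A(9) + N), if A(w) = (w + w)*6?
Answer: 10850/3 ≈ 3616.7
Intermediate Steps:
Y = 25
N = 110/3 (N = (1/3)*110 = 110/3 ≈ 36.667)
A(w) = 12*w (A(w) = (2*w)*6 = 12*w)
Y*(A(9) + N) = 25*(12*9 + 110/3) = 25*(108 + 110/3) = 25*(434/3) = 10850/3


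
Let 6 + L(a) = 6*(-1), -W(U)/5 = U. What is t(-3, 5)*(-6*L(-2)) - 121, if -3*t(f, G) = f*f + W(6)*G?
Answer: 3263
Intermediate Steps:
W(U) = -5*U
L(a) = -12 (L(a) = -6 + 6*(-1) = -6 - 6 = -12)
t(f, G) = 10*G - f²/3 (t(f, G) = -(f*f + (-5*6)*G)/3 = -(f² - 30*G)/3 = 10*G - f²/3)
t(-3, 5)*(-6*L(-2)) - 121 = (10*5 - ⅓*(-3)²)*(-6*(-12)) - 121 = (50 - ⅓*9)*72 - 121 = (50 - 3)*72 - 121 = 47*72 - 121 = 3384 - 121 = 3263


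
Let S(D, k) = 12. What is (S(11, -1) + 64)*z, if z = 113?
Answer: 8588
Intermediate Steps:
(S(11, -1) + 64)*z = (12 + 64)*113 = 76*113 = 8588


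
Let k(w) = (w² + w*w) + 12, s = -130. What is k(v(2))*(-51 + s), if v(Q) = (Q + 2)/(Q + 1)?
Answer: -25340/9 ≈ -2815.6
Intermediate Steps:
v(Q) = (2 + Q)/(1 + Q)
k(w) = 12 + 2*w² (k(w) = (w² + w²) + 12 = 2*w² + 12 = 12 + 2*w²)
k(v(2))*(-51 + s) = (12 + 2*((2 + 2)/(1 + 2))²)*(-51 - 130) = (12 + 2*(4/3)²)*(-181) = (12 + 2*(16/9))*(-181) = (12 + 32/9)*(-181) = (140/9)*(-181) = -25340/9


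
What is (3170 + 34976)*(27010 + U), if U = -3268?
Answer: 905662332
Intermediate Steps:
(3170 + 34976)*(27010 + U) = (3170 + 34976)*(27010 - 3268) = 38146*23742 = 905662332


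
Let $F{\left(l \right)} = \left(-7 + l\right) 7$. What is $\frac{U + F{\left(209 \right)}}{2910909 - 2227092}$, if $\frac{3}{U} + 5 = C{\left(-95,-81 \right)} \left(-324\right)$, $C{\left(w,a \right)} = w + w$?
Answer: $\frac{87038773}{42092355435} \approx 0.0020678$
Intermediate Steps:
$C{\left(w,a \right)} = 2 w$
$U = \frac{3}{61555}$ ($U = \frac{3}{-5 + 2 \left(-95\right) \left(-324\right)} = \frac{3}{-5 - -61560} = \frac{3}{-5 + 61560} = \frac{3}{61555} \approx 4.8737 \cdot 10^{-5}$)
$F{\left(l \right)} = -49 + 7 l$
$\frac{U + F{\left(209 \right)}}{2910909 - 2227092} = \frac{\frac{3}{61555} + \left(-49 + 7 \cdot 209\right)}{2910909 - 2227092} = \frac{\frac{3}{61555} + \left(-49 + 1463\right)}{683817} = \left(\frac{3}{61555} + 1414\right) \frac{1}{683817} = \frac{87038773}{61555} \cdot \frac{1}{683817} = \frac{87038773}{42092355435}$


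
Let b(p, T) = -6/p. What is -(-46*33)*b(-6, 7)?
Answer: 1518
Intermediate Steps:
-(-46*33)*b(-6, 7) = -(-46*33)*(-6/(-6)) = -(-1518)*(-6*(-⅙)) = -(-1518) = -1*(-1518) = 1518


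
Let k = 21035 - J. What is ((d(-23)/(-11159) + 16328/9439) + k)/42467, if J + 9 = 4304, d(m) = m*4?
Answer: 1763403941280/4473040659067 ≈ 0.39423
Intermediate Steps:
d(m) = 4*m
J = 4295 (J = -9 + 4304 = 4295)
k = 16740 (k = 21035 - 1*4295 = 21035 - 4295 = 16740)
((d(-23)/(-11159) + 16328/9439) + k)/42467 = (((4*(-23))/(-11159) + 16328/9439) + 16740)/42467 = ((-92*(-1/11159) + 16328*(1/9439)) + 16740)*(1/42467) = ((92/11159 + 16328/9439) + 16740)*(1/42467) = (183072540/105329801 + 16740)*(1/42467) = (1763403941280/105329801)*(1/42467) = 1763403941280/4473040659067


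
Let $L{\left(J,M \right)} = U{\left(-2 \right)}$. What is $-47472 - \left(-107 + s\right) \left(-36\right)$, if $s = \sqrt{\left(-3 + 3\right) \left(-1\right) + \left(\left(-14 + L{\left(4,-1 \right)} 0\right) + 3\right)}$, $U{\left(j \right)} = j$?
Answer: $-51324 + 36 i \sqrt{11} \approx -51324.0 + 119.4 i$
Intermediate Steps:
$L{\left(J,M \right)} = -2$
$s = i \sqrt{11}$ ($s = \sqrt{\left(-3 + 3\right) \left(-1\right) + \left(\left(-14 - 0\right) + 3\right)} = \sqrt{0 \left(-1\right) + \left(\left(-14 + 0\right) + 3\right)} = \sqrt{0 + \left(-14 + 3\right)} = \sqrt{0 - 11} = \sqrt{-11} = i \sqrt{11} \approx 3.3166 i$)
$-47472 - \left(-107 + s\right) \left(-36\right) = -47472 - \left(-107 + i \sqrt{11}\right) \left(-36\right) = -47472 - \left(3852 - 36 i \sqrt{11}\right) = -51324 + 36 i \sqrt{11}$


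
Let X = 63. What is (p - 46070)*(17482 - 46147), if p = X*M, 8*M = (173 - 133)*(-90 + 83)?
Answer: 1383802875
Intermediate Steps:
M = -35 (M = ((173 - 133)*(-90 + 83))/8 = (40*(-7))/8 = (1/8)*(-280) = -35)
p = -2205 (p = 63*(-35) = -2205)
(p - 46070)*(17482 - 46147) = (-2205 - 46070)*(17482 - 46147) = -48275*(-28665) = 1383802875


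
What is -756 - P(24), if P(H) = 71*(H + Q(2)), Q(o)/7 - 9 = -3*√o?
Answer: -6933 + 1491*√2 ≈ -4824.4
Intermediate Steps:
Q(o) = 63 - 21*√o (Q(o) = 63 + 7*(-3*√o) = 63 - 21*√o)
P(H) = 4473 - 1491*√2 + 71*H (P(H) = 71*(H + (63 - 21*√2)) = 71*(63 + H - 21*√2) = 4473 - 1491*√2 + 71*H)
-756 - P(24) = -756 - (4473 - 1491*√2 + 71*24) = -756 - (4473 - 1491*√2 + 1704) = -756 - (6177 - 1491*√2) = -756 + (-6177 + 1491*√2) = -6933 + 1491*√2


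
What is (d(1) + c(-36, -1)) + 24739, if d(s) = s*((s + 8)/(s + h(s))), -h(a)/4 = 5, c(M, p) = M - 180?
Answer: 465928/19 ≈ 24523.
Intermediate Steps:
c(M, p) = -180 + M
h(a) = -20 (h(a) = -4*5 = -20)
d(s) = s*(8 + s)/(-20 + s) (d(s) = s*((s + 8)/(s - 20)) = s*((8 + s)/(-20 + s)) = s*(8 + s)/(-20 + s))
(d(1) + c(-36, -1)) + 24739 = (1*(8 + 1)/(-20 + 1) + (-180 - 36)) + 24739 = (1*9/(-19) - 216) + 24739 = (1*(-1/19)*9 - 216) + 24739 = (-9/19 - 216) + 24739 = -4113/19 + 24739 = 465928/19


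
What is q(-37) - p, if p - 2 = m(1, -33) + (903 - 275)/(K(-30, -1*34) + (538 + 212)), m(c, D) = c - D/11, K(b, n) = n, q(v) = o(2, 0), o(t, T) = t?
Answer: -873/179 ≈ -4.8771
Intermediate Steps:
q(v) = 2
m(c, D) = c - D/11
p = 1231/179 (p = 2 + ((1 - 1/11*(-33)) + (903 - 275)/(-1*34 + (538 + 212))) = 2 + ((1 + 3) + 628/(-34 + 750)) = 2 + (4 + 628/716) = 2 + (4 + 628*(1/716)) = 2 + (4 + 157/179) = 2 + 873/179 = 1231/179 ≈ 6.8771)
q(-37) - p = 2 - 1*1231/179 = 2 - 1231/179 = -873/179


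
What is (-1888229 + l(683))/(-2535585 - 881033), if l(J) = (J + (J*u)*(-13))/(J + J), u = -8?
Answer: 3776353/6833236 ≈ 0.55264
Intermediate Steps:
l(J) = 105/2 (l(J) = (J + (J*(-8))*(-13))/(J + J) = (J - 8*J*(-13))/((2*J)) = (J + 104*J)*(1/(2*J)) = (105*J)*(1/(2*J)) = 105/2)
(-1888229 + l(683))/(-2535585 - 881033) = (-1888229 + 105/2)/(-2535585 - 881033) = -3776353/2/(-3416618) = -3776353/2*(-1/3416618) = 3776353/6833236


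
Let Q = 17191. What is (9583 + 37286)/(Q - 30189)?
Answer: -46869/12998 ≈ -3.6059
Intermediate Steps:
(9583 + 37286)/(Q - 30189) = (9583 + 37286)/(17191 - 30189) = 46869/(-12998) = 46869*(-1/12998) = -46869/12998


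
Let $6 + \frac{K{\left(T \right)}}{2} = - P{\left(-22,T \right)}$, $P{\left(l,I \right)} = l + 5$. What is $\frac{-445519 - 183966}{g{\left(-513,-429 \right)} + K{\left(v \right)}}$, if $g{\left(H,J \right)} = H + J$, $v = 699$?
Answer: $\frac{125897}{184} \approx 684.22$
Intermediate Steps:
$P{\left(l,I \right)} = 5 + l$
$K{\left(T \right)} = 22$ ($K{\left(T \right)} = -12 + 2 \left(- (5 - 22)\right) = -12 + 2 \left(\left(-1\right) \left(-17\right)\right) = -12 + 2 \cdot 17 = -12 + 34 = 22$)
$\frac{-445519 - 183966}{g{\left(-513,-429 \right)} + K{\left(v \right)}} = \frac{-445519 - 183966}{\left(-513 - 429\right) + 22} = - \frac{629485}{-942 + 22} = - \frac{629485}{-920} = \left(-629485\right) \left(- \frac{1}{920}\right) = \frac{125897}{184}$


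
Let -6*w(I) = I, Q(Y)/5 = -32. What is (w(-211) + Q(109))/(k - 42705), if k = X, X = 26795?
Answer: 749/95460 ≈ 0.0078462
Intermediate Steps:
Q(Y) = -160 (Q(Y) = 5*(-32) = -160)
k = 26795
w(I) = -I/6
(w(-211) + Q(109))/(k - 42705) = (-⅙*(-211) - 160)/(26795 - 42705) = (211/6 - 160)/(-15910) = -749/6*(-1/15910) = 749/95460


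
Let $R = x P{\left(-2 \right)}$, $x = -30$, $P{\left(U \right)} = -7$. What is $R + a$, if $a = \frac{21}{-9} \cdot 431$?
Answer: $- \frac{2387}{3} \approx -795.67$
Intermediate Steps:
$a = - \frac{3017}{3}$ ($a = 21 \left(- \frac{1}{9}\right) 431 = \left(- \frac{7}{3}\right) 431 = - \frac{3017}{3} \approx -1005.7$)
$R = 210$ ($R = \left(-30\right) \left(-7\right) = 210$)
$R + a = 210 - \frac{3017}{3} = - \frac{2387}{3}$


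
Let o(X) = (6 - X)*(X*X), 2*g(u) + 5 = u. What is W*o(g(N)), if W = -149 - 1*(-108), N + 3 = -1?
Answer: -69741/8 ≈ -8717.6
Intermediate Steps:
N = -4 (N = -3 - 1 = -4)
g(u) = -5/2 + u/2
W = -41 (W = -149 + 108 = -41)
o(X) = X²*(6 - X) (o(X) = (6 - X)*X² = X²*(6 - X))
W*o(g(N)) = -41*(-5/2 + (½)*(-4))²*(6 - (-5/2 + (½)*(-4))) = -41*(-5/2 - 2)²*(6 - (-5/2 - 2)) = -41*(-9/2)²*(6 - 1*(-9/2)) = -3321*(6 + 9/2)/4 = -3321*21/(4*2) = -41*1701/8 = -69741/8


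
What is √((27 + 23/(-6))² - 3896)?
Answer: 19*I*√335/6 ≈ 57.96*I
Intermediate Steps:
√((27 + 23/(-6))² - 3896) = √((27 + 23*(-⅙))² - 3896) = √((27 - 23/6)² - 3896) = √((139/6)² - 3896) = √(19321/36 - 3896) = √(-120935/36) = 19*I*√335/6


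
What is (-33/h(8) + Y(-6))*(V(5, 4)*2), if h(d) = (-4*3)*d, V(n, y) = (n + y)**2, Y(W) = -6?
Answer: -14661/16 ≈ -916.31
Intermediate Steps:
h(d) = -12*d
(-33/h(8) + Y(-6))*(V(5, 4)*2) = (-33/((-12*8)) - 6)*((5 + 4)**2*2) = (-33/(-96) - 6)*(9**2*2) = (-33*(-1/96) - 6)*(81*2) = (11/32 - 6)*162 = -181/32*162 = -14661/16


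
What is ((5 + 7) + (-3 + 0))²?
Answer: 81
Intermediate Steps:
((5 + 7) + (-3 + 0))² = (12 - 3)² = 9² = 81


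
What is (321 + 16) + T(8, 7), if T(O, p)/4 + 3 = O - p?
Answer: 329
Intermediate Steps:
T(O, p) = -12 - 4*p + 4*O (T(O, p) = -12 + 4*(O - p) = -12 + (-4*p + 4*O) = -12 - 4*p + 4*O)
(321 + 16) + T(8, 7) = (321 + 16) + (-12 - 4*7 + 4*8) = 337 + (-12 - 28 + 32) = 337 - 8 = 329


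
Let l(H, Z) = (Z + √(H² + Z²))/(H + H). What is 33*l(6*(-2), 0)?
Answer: -33/2 ≈ -16.500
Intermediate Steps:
l(H, Z) = (Z + √(H² + Z²))/(2*H) (l(H, Z) = (Z + √(H² + Z²))/((2*H)) = (Z + √(H² + Z²))*(1/(2*H)) = (Z + √(H² + Z²))/(2*H))
33*l(6*(-2), 0) = 33*((0 + √((6*(-2))² + 0²))/(2*((6*(-2))))) = 33*((½)*(0 + √((-12)² + 0))/(-12)) = 33*((½)*(-1/12)*(0 + √(144 + 0))) = 33*((½)*(-1/12)*(0 + √144)) = 33*((½)*(-1/12)*(0 + 12)) = 33*((½)*(-1/12)*12) = 33*(-½) = -33/2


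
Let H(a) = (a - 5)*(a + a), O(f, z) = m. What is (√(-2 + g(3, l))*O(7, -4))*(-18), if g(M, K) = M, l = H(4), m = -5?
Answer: 90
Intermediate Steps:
O(f, z) = -5
H(a) = 2*a*(-5 + a) (H(a) = (-5 + a)*(2*a) = 2*a*(-5 + a))
l = -8 (l = 2*4*(-5 + 4) = 2*4*(-1) = -8)
(√(-2 + g(3, l))*O(7, -4))*(-18) = (√(-2 + 3)*(-5))*(-18) = (√1*(-5))*(-18) = (1*(-5))*(-18) = -5*(-18) = 90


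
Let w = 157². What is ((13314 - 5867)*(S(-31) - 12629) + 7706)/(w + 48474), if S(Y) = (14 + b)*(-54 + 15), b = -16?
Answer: -93459591/73123 ≈ -1278.1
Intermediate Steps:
S(Y) = 78 (S(Y) = (14 - 16)*(-54 + 15) = -2*(-39) = 78)
w = 24649
((13314 - 5867)*(S(-31) - 12629) + 7706)/(w + 48474) = ((13314 - 5867)*(78 - 12629) + 7706)/(24649 + 48474) = (7447*(-12551) + 7706)/73123 = (-93467297 + 7706)*(1/73123) = -93459591*1/73123 = -93459591/73123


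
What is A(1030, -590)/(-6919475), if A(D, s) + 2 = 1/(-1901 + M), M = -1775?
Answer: 7353/25435990100 ≈ 2.8908e-7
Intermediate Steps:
A(D, s) = -7353/3676 (A(D, s) = -2 + 1/(-1901 - 1775) = -2 + 1/(-3676) = -2 - 1/3676 = -7353/3676)
A(1030, -590)/(-6919475) = -7353/3676/(-6919475) = -7353/3676*(-1/6919475) = 7353/25435990100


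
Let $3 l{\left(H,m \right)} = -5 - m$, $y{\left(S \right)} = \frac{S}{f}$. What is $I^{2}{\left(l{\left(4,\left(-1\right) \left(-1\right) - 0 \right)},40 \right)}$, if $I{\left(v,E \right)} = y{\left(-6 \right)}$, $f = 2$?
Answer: $9$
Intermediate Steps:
$y{\left(S \right)} = \frac{S}{2}$
$l{\left(H,m \right)} = - \frac{5}{3} - \frac{m}{3}$ ($l{\left(H,m \right)} = \frac{-5 - m}{3} = - \frac{5}{3} - \frac{m}{3}$)
$I{\left(v,E \right)} = -3$ ($I{\left(v,E \right)} = \frac{1}{2} \left(-6\right) = -3$)
$I^{2}{\left(l{\left(4,\left(-1\right) \left(-1\right) - 0 \right)},40 \right)} = \left(-3\right)^{2} = 9$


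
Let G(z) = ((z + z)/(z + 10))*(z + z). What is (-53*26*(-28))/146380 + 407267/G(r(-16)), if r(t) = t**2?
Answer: 152575983889/368967680 ≈ 413.52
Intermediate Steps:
G(z) = 4*z**2/(10 + z) (G(z) = ((2*z)/(10 + z))*(2*z) = (2*z/(10 + z))*(2*z) = 4*z**2/(10 + z))
(-53*26*(-28))/146380 + 407267/G(r(-16)) = (-53*26*(-28))/146380 + 407267/((4*((-16)**2)**2/(10 + (-16)**2))) = -1378*(-28)*(1/146380) + 407267/((4*256**2/(10 + 256))) = 38584*(1/146380) + 407267/((4*65536/266)) = 742/2815 + 407267/((4*65536*(1/266))) = 742/2815 + 407267/(131072/133) = 742/2815 + 407267*(133/131072) = 742/2815 + 54166511/131072 = 152575983889/368967680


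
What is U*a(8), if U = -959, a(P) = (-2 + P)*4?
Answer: -23016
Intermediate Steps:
a(P) = -8 + 4*P
U*a(8) = -959*(-8 + 4*8) = -959*(-8 + 32) = -959*24 = -23016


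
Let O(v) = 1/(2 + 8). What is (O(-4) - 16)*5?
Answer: -159/2 ≈ -79.500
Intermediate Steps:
O(v) = ⅒ (O(v) = 1/10 = ⅒)
(O(-4) - 16)*5 = (⅒ - 16)*5 = -159/10*5 = -159/2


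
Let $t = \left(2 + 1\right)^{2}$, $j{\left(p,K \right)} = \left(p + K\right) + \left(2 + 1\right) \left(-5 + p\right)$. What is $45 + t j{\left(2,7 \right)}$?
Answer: $45$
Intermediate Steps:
$j{\left(p,K \right)} = -15 + K + 4 p$ ($j{\left(p,K \right)} = \left(K + p\right) + 3 \left(-5 + p\right) = \left(K + p\right) + \left(-15 + 3 p\right) = -15 + K + 4 p$)
$t = 9$ ($t = 3^{2} = 9$)
$45 + t j{\left(2,7 \right)} = 45 + 9 \left(-15 + 7 + 4 \cdot 2\right) = 45 + 9 \left(-15 + 7 + 8\right) = 45 + 9 \cdot 0 = 45 + 0 = 45$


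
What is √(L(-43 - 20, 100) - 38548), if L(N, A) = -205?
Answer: I*√38753 ≈ 196.86*I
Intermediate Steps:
√(L(-43 - 20, 100) - 38548) = √(-205 - 38548) = √(-38753) = I*√38753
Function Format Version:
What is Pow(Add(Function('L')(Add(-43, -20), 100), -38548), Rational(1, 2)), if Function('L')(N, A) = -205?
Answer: Mul(I, Pow(38753, Rational(1, 2))) ≈ Mul(196.86, I)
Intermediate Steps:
Pow(Add(Function('L')(Add(-43, -20), 100), -38548), Rational(1, 2)) = Pow(Add(-205, -38548), Rational(1, 2)) = Pow(-38753, Rational(1, 2)) = Mul(I, Pow(38753, Rational(1, 2)))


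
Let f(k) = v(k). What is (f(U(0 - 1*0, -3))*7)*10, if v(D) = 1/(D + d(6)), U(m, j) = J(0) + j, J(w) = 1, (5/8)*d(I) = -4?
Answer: -25/3 ≈ -8.3333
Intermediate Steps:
d(I) = -32/5 (d(I) = (8/5)*(-4) = -32/5)
U(m, j) = 1 + j
v(D) = 1/(-32/5 + D) (v(D) = 1/(D - 32/5) = 1/(-32/5 + D))
f(k) = 5/(-32 + 5*k)
(f(U(0 - 1*0, -3))*7)*10 = ((5/(-32 + 5*(1 - 3)))*7)*10 = ((5/(-32 + 5*(-2)))*7)*10 = ((5/(-32 - 10))*7)*10 = ((5/(-42))*7)*10 = ((5*(-1/42))*7)*10 = -5/42*7*10 = -⅚*10 = -25/3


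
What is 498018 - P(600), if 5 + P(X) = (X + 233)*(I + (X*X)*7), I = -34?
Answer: -2098633655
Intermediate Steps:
P(X) = -5 + (-34 + 7*X²)*(233 + X) (P(X) = -5 + (X + 233)*(-34 + (X*X)*7) = -5 + (233 + X)*(-34 + X²*7) = -5 + (233 + X)*(-34 + 7*X²) = -5 + (-34 + 7*X²)*(233 + X))
498018 - P(600) = 498018 - (-7927 - 34*600 + 7*600³ + 1631*600²) = 498018 - (-7927 - 20400 + 7*216000000 + 1631*360000) = 498018 - (-7927 - 20400 + 1512000000 + 587160000) = 498018 - 1*2099131673 = 498018 - 2099131673 = -2098633655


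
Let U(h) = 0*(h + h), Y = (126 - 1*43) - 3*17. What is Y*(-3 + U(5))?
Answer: -96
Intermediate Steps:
Y = 32 (Y = (126 - 43) - 51 = 83 - 51 = 32)
U(h) = 0 (U(h) = 0*(2*h) = 0)
Y*(-3 + U(5)) = 32*(-3 + 0) = 32*(-3) = -96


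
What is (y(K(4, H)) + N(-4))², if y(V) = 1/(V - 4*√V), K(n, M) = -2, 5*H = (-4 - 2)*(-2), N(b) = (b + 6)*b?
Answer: (1088*√2 + 1759*I)/(4*(4*√2 + 7*I)) ≈ 64.867 - 2.5316*I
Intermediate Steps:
N(b) = b*(6 + b) (N(b) = (6 + b)*b = b*(6 + b))
H = 12/5 (H = ((-4 - 2)*(-2))/5 = (-6*(-2))/5 = (⅕)*12 = 12/5 ≈ 2.4000)
(y(K(4, H)) + N(-4))² = (1/(-2 - 4*I*√2) - 4*(6 - 4))² = (1/(-2 - 4*I*√2) - 4*2)² = (1/(-2 - 4*I*√2) - 8)² = (-8 + 1/(-2 - 4*I*√2))²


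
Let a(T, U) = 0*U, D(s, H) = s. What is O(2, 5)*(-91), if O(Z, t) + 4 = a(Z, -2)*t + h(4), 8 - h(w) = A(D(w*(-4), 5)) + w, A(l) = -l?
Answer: 1456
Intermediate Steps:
a(T, U) = 0
h(w) = 8 - 5*w (h(w) = 8 - (-w*(-4) + w) = 8 - (-(-4)*w + w) = 8 - (4*w + w) = 8 - 5*w)
O(Z, t) = -16 (O(Z, t) = -4 + (0*t + (8 - 5*4)) = -4 + (0 + (8 - 20)) = -4 + (0 - 12) = -4 - 12 = -16)
O(2, 5)*(-91) = -16*(-91) = 1456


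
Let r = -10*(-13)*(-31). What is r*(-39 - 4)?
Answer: 173290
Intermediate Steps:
r = -4030 (r = 130*(-31) = -4030)
r*(-39 - 4) = -4030*(-39 - 4) = -4030*(-43) = 173290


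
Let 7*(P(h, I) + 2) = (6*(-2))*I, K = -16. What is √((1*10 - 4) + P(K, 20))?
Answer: 2*I*√371/7 ≈ 5.5032*I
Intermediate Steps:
P(h, I) = -2 - 12*I/7 (P(h, I) = -2 + ((6*(-2))*I)/7 = -2 + (-12*I)/7 = -2 - 12*I/7)
√((1*10 - 4) + P(K, 20)) = √((1*10 - 4) + (-2 - 12/7*20)) = √((10 - 4) + (-2 - 240/7)) = √(6 - 254/7) = √(-212/7) = 2*I*√371/7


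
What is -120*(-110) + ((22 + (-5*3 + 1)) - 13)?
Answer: 13195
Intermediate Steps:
-120*(-110) + ((22 + (-5*3 + 1)) - 13) = 13200 + ((22 + (-15 + 1)) - 13) = 13200 + ((22 - 14) - 13) = 13200 + (8 - 13) = 13200 - 5 = 13195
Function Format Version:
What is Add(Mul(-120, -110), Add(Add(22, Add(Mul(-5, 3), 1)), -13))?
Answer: 13195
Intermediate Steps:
Add(Mul(-120, -110), Add(Add(22, Add(Mul(-5, 3), 1)), -13)) = Add(13200, Add(Add(22, Add(-15, 1)), -13)) = Add(13200, Add(Add(22, -14), -13)) = Add(13200, Add(8, -13)) = Add(13200, -5) = 13195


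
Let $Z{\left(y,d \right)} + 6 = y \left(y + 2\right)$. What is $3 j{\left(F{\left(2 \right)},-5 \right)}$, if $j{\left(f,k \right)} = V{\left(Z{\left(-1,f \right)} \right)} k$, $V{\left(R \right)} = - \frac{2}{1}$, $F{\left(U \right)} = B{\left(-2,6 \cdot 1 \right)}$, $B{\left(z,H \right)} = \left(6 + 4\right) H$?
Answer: $30$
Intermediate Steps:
$B{\left(z,H \right)} = 10 H$
$Z{\left(y,d \right)} = -6 + y \left(2 + y\right)$ ($Z{\left(y,d \right)} = -6 + y \left(y + 2\right) = -6 + y \left(2 + y\right)$)
$F{\left(U \right)} = 60$ ($F{\left(U \right)} = 10 \cdot 6 \cdot 1 = 10 \cdot 6 = 60$)
$V{\left(R \right)} = -2$ ($V{\left(R \right)} = \left(-2\right) 1 = -2$)
$j{\left(f,k \right)} = - 2 k$
$3 j{\left(F{\left(2 \right)},-5 \right)} = 3 \left(\left(-2\right) \left(-5\right)\right) = 3 \cdot 10 = 30$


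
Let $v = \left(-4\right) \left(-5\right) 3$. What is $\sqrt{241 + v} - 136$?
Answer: $-136 + \sqrt{301} \approx -118.65$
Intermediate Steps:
$v = 60$ ($v = 20 \cdot 3 = 60$)
$\sqrt{241 + v} - 136 = \sqrt{241 + 60} - 136 = \sqrt{301} - 136 = -136 + \sqrt{301}$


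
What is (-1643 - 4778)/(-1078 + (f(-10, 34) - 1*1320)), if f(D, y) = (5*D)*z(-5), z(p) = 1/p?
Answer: 6421/2388 ≈ 2.6889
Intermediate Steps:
z(p) = 1/p
f(D, y) = -D (f(D, y) = (5*D)/(-5) = (5*D)*(-⅕) = -D)
(-1643 - 4778)/(-1078 + (f(-10, 34) - 1*1320)) = (-1643 - 4778)/(-1078 + (-1*(-10) - 1*1320)) = -6421/(-1078 + (10 - 1320)) = -6421/(-1078 - 1310) = -6421/(-2388) = -6421*(-1/2388) = 6421/2388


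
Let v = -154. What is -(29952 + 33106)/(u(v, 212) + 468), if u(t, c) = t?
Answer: -31529/157 ≈ -200.82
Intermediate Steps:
-(29952 + 33106)/(u(v, 212) + 468) = -(29952 + 33106)/(-154 + 468) = -63058/314 = -1*31529/157 = -31529/157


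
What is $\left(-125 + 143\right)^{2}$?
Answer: $324$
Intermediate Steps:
$\left(-125 + 143\right)^{2} = 18^{2} = 324$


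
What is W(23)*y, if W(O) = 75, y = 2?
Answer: 150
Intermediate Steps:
W(23)*y = 75*2 = 150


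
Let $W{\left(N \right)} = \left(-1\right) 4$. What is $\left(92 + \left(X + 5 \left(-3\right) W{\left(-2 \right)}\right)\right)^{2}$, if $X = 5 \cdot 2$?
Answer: $26244$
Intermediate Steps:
$W{\left(N \right)} = -4$
$X = 10$
$\left(92 + \left(X + 5 \left(-3\right) W{\left(-2 \right)}\right)\right)^{2} = \left(92 + \left(10 + 5 \left(-3\right) \left(-4\right)\right)\right)^{2} = \left(92 + \left(10 - -60\right)\right)^{2} = \left(92 + \left(10 + 60\right)\right)^{2} = \left(92 + 70\right)^{2} = 162^{2} = 26244$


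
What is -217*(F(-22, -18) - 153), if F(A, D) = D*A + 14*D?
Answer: 1953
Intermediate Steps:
F(A, D) = 14*D + A*D (F(A, D) = A*D + 14*D = 14*D + A*D)
-217*(F(-22, -18) - 153) = -217*(-18*(14 - 22) - 153) = -217*(-18*(-8) - 153) = -217*(144 - 153) = -217*(-9) = 1953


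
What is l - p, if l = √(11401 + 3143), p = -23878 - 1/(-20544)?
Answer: 490549631/20544 + 12*√101 ≈ 23999.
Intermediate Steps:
p = -490549631/20544 (p = -23878 - 1*(-1/20544) = -23878 + 1/20544 = -490549631/20544 ≈ -23878.)
l = 12*√101 (l = √14544 = 12*√101 ≈ 120.60)
l - p = 12*√101 - 1*(-490549631/20544) = 12*√101 + 490549631/20544 = 490549631/20544 + 12*√101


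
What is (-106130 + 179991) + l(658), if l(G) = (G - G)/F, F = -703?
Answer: 73861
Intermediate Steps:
l(G) = 0 (l(G) = (G - G)/(-703) = 0*(-1/703) = 0)
(-106130 + 179991) + l(658) = (-106130 + 179991) + 0 = 73861 + 0 = 73861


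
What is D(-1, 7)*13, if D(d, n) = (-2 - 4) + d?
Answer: -91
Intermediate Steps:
D(d, n) = -6 + d
D(-1, 7)*13 = (-6 - 1)*13 = -7*13 = -91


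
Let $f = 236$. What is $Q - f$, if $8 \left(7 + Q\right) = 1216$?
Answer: $-91$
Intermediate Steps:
$Q = 145$ ($Q = -7 + \frac{1}{8} \cdot 1216 = -7 + 152 = 145$)
$Q - f = 145 - 236 = -91$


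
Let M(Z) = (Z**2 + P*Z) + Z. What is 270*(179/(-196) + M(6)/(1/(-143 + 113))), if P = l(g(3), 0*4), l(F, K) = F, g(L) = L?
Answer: -47652165/98 ≈ -4.8625e+5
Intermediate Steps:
P = 3
M(Z) = Z**2 + 4*Z (M(Z) = (Z**2 + 3*Z) + Z = Z**2 + 4*Z)
270*(179/(-196) + M(6)/(1/(-143 + 113))) = 270*(179/(-196) + (6*(4 + 6))/(1/(-143 + 113))) = 270*(179*(-1/196) + (6*10)/(1/(-30))) = 270*(-179/196 + 60/(-1/30)) = 270*(-179/196 + 60*(-30)) = 270*(-179/196 - 1800) = 270*(-352979/196) = -47652165/98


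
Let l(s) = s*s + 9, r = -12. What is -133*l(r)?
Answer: -20349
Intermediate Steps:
l(s) = 9 + s² (l(s) = s² + 9 = 9 + s²)
-133*l(r) = -133*(9 + (-12)²) = -133*(9 + 144) = -133*153 = -20349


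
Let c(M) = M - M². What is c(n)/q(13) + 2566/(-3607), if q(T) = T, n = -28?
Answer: -2962242/46891 ≈ -63.173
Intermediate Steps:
c(n)/q(13) + 2566/(-3607) = -28*(1 - 1*(-28))/13 + 2566/(-3607) = -28*(1 + 28)*(1/13) + 2566*(-1/3607) = -28*29*(1/13) - 2566/3607 = -812*1/13 - 2566/3607 = -812/13 - 2566/3607 = -2962242/46891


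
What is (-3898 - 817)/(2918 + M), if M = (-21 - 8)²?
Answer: -4715/3759 ≈ -1.2543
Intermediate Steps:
M = 841 (M = (-29)² = 841)
(-3898 - 817)/(2918 + M) = (-3898 - 817)/(2918 + 841) = -4715/3759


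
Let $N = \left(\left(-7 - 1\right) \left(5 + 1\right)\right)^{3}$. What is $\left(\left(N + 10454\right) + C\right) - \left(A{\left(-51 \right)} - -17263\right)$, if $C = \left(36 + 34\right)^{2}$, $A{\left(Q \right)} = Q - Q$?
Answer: $-112501$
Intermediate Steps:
$A{\left(Q \right)} = 0$
$C = 4900$ ($C = 70^{2} = 4900$)
$N = -110592$ ($N = \left(\left(-8\right) 6\right)^{3} = \left(-48\right)^{3} = -110592$)
$\left(\left(N + 10454\right) + C\right) - \left(A{\left(-51 \right)} - -17263\right) = \left(\left(-110592 + 10454\right) + 4900\right) - \left(0 - -17263\right) = \left(-100138 + 4900\right) - \left(0 + 17263\right) = -95238 - 17263 = -112501$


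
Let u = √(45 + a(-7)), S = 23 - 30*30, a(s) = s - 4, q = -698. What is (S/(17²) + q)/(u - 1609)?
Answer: 108660597/249392261 + 67533*√34/249392261 ≈ 0.43728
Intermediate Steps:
a(s) = -4 + s
S = -877 (S = 23 - 900 = -877)
u = √34 (u = √(45 + (-4 - 7)) = √(45 - 11) = √34 ≈ 5.8309)
(S/(17²) + q)/(u - 1609) = (-877/(17²) - 698)/(√34 - 1609) = (-877/289 - 698)/(-1609 + √34) = -202599/(289*(-1609 + √34))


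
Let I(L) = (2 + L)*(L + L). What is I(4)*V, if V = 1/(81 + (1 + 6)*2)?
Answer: 48/95 ≈ 0.50526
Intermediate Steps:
V = 1/95 (V = 1/(81 + 7*2) = 1/(81 + 14) = 1/95 ≈ 0.010526)
I(L) = 2*L*(2 + L) (I(L) = (2 + L)*(2*L) = 2*L*(2 + L))
I(4)*V = (2*4*(2 + 4))*(1/95) = (2*4*6)*(1/95) = 48*(1/95) = 48/95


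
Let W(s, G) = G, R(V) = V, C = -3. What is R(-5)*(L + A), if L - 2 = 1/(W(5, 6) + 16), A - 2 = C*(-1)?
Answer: -775/22 ≈ -35.227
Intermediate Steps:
A = 5 (A = 2 - 3*(-1) = 2 + 3 = 5)
L = 45/22 (L = 2 + 1/(6 + 16) = 2 + 1/22 = 45/22 ≈ 2.0455)
R(-5)*(L + A) = -5*(45/22 + 5) = -5*155/22 = -775/22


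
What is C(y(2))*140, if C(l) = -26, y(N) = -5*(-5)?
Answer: -3640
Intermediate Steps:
y(N) = 25
C(y(2))*140 = -26*140 = -3640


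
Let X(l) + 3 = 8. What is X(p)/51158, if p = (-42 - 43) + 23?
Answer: 5/51158 ≈ 9.7736e-5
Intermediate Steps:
p = -62 (p = -85 + 23 = -62)
X(l) = 5 (X(l) = -3 + 8 = 5)
X(p)/51158 = 5/51158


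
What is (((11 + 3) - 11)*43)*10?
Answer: 1290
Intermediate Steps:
(((11 + 3) - 11)*43)*10 = ((14 - 11)*43)*10 = (3*43)*10 = 129*10 = 1290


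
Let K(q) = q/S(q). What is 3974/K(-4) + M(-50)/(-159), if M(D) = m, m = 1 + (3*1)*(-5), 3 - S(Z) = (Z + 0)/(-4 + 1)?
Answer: -175509/106 ≈ -1655.7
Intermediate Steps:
S(Z) = 3 + Z/3 (S(Z) = 3 - (Z + 0)/(-4 + 1) = 3 - Z/(-3) = 3 - Z*(-1)/3 = 3 - (-1)*Z/3 = 3 + Z/3)
m = -14 (m = 1 + 3*(-5) = 1 - 15 = -14)
M(D) = -14
K(q) = q/(3 + q/3)
3974/K(-4) + M(-50)/(-159) = 3974/((3*(-4)/(9 - 4))) - 14/(-159) = 3974/((3*(-4)/5)) - 14*(-1/159) = 3974/((3*(-4)*(⅕))) + 14/159 = 3974/(-12/5) + 14/159 = 3974*(-5/12) + 14/159 = -9935/6 + 14/159 = -175509/106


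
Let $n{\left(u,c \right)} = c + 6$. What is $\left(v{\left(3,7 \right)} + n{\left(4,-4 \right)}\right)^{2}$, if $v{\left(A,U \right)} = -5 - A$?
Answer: $36$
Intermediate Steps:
$n{\left(u,c \right)} = 6 + c$
$\left(v{\left(3,7 \right)} + n{\left(4,-4 \right)}\right)^{2} = \left(\left(-5 - 3\right) + \left(6 - 4\right)\right)^{2} = \left(\left(-5 - 3\right) + 2\right)^{2} = \left(-8 + 2\right)^{2} = \left(-6\right)^{2} = 36$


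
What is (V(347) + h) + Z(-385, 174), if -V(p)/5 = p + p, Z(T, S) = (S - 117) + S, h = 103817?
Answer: 100578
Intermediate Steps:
Z(T, S) = -117 + 2*S (Z(T, S) = (-117 + S) + S = -117 + 2*S)
V(p) = -10*p (V(p) = -5*(p + p) = -10*p)
(V(347) + h) + Z(-385, 174) = (-10*347 + 103817) + (-117 + 2*174) = (-3470 + 103817) + (-117 + 348) = 100347 + 231 = 100578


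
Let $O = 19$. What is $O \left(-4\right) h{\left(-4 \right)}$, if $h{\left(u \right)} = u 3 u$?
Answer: $-3648$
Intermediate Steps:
$h{\left(u \right)} = 3 u^{2}$ ($h{\left(u \right)} = 3 u u = 3 u^{2}$)
$O \left(-4\right) h{\left(-4 \right)} = 19 \left(-4\right) 3 \left(-4\right)^{2} = - 76 \cdot 3 \cdot 16 = \left(-76\right) 48 = -3648$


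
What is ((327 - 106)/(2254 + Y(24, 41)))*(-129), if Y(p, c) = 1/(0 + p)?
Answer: -684216/54097 ≈ -12.648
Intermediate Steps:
Y(p, c) = 1/p
((327 - 106)/(2254 + Y(24, 41)))*(-129) = ((327 - 106)/(2254 + 1/24))*(-129) = (221/(2254 + 1/24))*(-129) = (221/(54097/24))*(-129) = (221*(24/54097))*(-129) = (5304/54097)*(-129) = -684216/54097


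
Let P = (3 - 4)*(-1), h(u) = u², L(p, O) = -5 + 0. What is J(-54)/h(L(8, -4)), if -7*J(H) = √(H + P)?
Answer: -I*√53/175 ≈ -0.041601*I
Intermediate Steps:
L(p, O) = -5
P = 1 (P = -1*(-1) = 1)
J(H) = -√(1 + H)/7 (J(H) = -√(H + 1)/7 = -√(1 + H)/7)
J(-54)/h(L(8, -4)) = (-√(1 - 54)/7)/((-5)²) = -I*√53/7/25 = -I*√53/7*(1/25) = -I*√53/175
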